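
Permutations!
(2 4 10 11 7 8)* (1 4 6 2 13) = (1 4 10 11 7 8 13)(2 6) = [0, 4, 6, 3, 10, 5, 2, 8, 13, 9, 11, 7, 12, 1]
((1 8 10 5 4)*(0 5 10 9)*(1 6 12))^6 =(0 8 12 4)(1 6 5 9) =[8, 6, 2, 3, 0, 9, 5, 7, 12, 1, 10, 11, 4]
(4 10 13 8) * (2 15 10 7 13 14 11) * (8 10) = (2 15 8 4 7 13 10 14 11) = [0, 1, 15, 3, 7, 5, 6, 13, 4, 9, 14, 2, 12, 10, 11, 8]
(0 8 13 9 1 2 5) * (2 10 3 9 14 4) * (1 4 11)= (0 8 13 14 11 1 10 3 9 4 2 5)= [8, 10, 5, 9, 2, 0, 6, 7, 13, 4, 3, 1, 12, 14, 11]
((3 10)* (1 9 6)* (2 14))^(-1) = (1 6 9)(2 14)(3 10) = [0, 6, 14, 10, 4, 5, 9, 7, 8, 1, 3, 11, 12, 13, 2]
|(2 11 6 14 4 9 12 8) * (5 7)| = |(2 11 6 14 4 9 12 8)(5 7)| = 8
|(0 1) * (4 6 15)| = |(0 1)(4 6 15)| = 6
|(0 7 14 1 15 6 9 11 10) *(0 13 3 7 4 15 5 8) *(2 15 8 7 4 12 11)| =|(0 12 11 10 13 3 4 8)(1 5 7 14)(2 15 6 9)| =8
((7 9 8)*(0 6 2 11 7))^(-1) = (0 8 9 7 11 2 6) = [8, 1, 6, 3, 4, 5, 0, 11, 9, 7, 10, 2]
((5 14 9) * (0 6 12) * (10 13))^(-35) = [6, 1, 2, 3, 4, 14, 12, 7, 8, 5, 13, 11, 0, 10, 9] = (0 6 12)(5 14 9)(10 13)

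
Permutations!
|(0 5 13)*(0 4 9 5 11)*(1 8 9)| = 6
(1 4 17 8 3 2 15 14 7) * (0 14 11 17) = (0 14 7 1 4)(2 15 11 17 8 3) = [14, 4, 15, 2, 0, 5, 6, 1, 3, 9, 10, 17, 12, 13, 7, 11, 16, 8]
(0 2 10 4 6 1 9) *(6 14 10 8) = (0 2 8 6 1 9)(4 14 10) = [2, 9, 8, 3, 14, 5, 1, 7, 6, 0, 4, 11, 12, 13, 10]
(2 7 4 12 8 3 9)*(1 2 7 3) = (1 2 3 9 7 4 12 8) = [0, 2, 3, 9, 12, 5, 6, 4, 1, 7, 10, 11, 8]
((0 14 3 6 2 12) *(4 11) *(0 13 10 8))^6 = [13, 1, 14, 8, 4, 5, 0, 7, 12, 9, 2, 11, 3, 6, 10] = (0 13 6)(2 14 10)(3 8 12)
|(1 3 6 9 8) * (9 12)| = |(1 3 6 12 9 8)| = 6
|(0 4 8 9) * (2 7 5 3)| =|(0 4 8 9)(2 7 5 3)| =4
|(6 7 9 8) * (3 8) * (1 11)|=|(1 11)(3 8 6 7 9)|=10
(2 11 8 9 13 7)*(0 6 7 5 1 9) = (0 6 7 2 11 8)(1 9 13 5) = [6, 9, 11, 3, 4, 1, 7, 2, 0, 13, 10, 8, 12, 5]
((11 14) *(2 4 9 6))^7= [0, 1, 6, 3, 2, 5, 9, 7, 8, 4, 10, 14, 12, 13, 11]= (2 6 9 4)(11 14)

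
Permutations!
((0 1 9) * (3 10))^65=(0 9 1)(3 10)=[9, 0, 2, 10, 4, 5, 6, 7, 8, 1, 3]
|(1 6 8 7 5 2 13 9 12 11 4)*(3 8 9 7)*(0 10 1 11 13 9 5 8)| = |(0 10 1 6 5 2 9 12 13 7 8 3)(4 11)| = 12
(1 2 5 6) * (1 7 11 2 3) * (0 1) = (0 1 3)(2 5 6 7 11) = [1, 3, 5, 0, 4, 6, 7, 11, 8, 9, 10, 2]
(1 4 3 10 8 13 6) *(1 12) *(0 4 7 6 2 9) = (0 4 3 10 8 13 2 9)(1 7 6 12) = [4, 7, 9, 10, 3, 5, 12, 6, 13, 0, 8, 11, 1, 2]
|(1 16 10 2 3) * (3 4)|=|(1 16 10 2 4 3)|=6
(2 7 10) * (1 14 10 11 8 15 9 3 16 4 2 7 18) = [0, 14, 18, 16, 2, 5, 6, 11, 15, 3, 7, 8, 12, 13, 10, 9, 4, 17, 1] = (1 14 10 7 11 8 15 9 3 16 4 2 18)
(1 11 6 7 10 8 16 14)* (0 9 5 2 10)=(0 9 5 2 10 8 16 14 1 11 6 7)=[9, 11, 10, 3, 4, 2, 7, 0, 16, 5, 8, 6, 12, 13, 1, 15, 14]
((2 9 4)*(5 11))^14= (11)(2 4 9)= [0, 1, 4, 3, 9, 5, 6, 7, 8, 2, 10, 11]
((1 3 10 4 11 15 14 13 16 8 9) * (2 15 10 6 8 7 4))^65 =(2 14 16 4 10 15 13 7 11) =[0, 1, 14, 3, 10, 5, 6, 11, 8, 9, 15, 2, 12, 7, 16, 13, 4]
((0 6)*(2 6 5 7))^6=(0 5 7 2 6)=[5, 1, 6, 3, 4, 7, 0, 2]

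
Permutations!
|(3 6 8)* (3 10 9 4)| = |(3 6 8 10 9 4)| = 6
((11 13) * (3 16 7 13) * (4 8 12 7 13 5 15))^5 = (3 16 13 11)(4 15 5 7 12 8) = [0, 1, 2, 16, 15, 7, 6, 12, 4, 9, 10, 3, 8, 11, 14, 5, 13]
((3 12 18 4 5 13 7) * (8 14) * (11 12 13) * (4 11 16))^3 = (18)(8 14) = [0, 1, 2, 3, 4, 5, 6, 7, 14, 9, 10, 11, 12, 13, 8, 15, 16, 17, 18]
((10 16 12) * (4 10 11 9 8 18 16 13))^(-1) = (4 13 10)(8 9 11 12 16 18) = [0, 1, 2, 3, 13, 5, 6, 7, 9, 11, 4, 12, 16, 10, 14, 15, 18, 17, 8]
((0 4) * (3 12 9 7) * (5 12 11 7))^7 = (0 4)(3 11 7)(5 12 9) = [4, 1, 2, 11, 0, 12, 6, 3, 8, 5, 10, 7, 9]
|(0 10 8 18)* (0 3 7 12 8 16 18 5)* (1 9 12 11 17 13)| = 14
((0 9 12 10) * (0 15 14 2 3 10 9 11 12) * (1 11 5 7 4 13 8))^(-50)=[0, 1, 2, 3, 4, 5, 6, 7, 8, 9, 10, 11, 12, 13, 14, 15]=(15)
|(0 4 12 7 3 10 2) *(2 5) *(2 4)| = |(0 2)(3 10 5 4 12 7)| = 6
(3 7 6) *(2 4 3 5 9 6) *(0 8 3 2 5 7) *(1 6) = (0 8 3)(1 6 7 5 9)(2 4) = [8, 6, 4, 0, 2, 9, 7, 5, 3, 1]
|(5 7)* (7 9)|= 3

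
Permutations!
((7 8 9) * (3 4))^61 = (3 4)(7 8 9) = [0, 1, 2, 4, 3, 5, 6, 8, 9, 7]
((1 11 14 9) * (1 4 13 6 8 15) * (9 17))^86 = [0, 13, 2, 3, 11, 5, 17, 7, 9, 1, 10, 6, 12, 14, 8, 4, 16, 15] = (1 13 14 8 9)(4 11 6 17 15)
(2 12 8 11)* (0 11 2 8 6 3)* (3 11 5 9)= (0 5 9 3)(2 12 6 11 8)= [5, 1, 12, 0, 4, 9, 11, 7, 2, 3, 10, 8, 6]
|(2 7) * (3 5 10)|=|(2 7)(3 5 10)|=6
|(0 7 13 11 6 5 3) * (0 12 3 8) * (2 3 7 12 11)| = |(0 12 7 13 2 3 11 6 5 8)| = 10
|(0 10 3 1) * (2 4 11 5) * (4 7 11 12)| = 4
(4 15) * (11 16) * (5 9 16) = (4 15)(5 9 16 11) = [0, 1, 2, 3, 15, 9, 6, 7, 8, 16, 10, 5, 12, 13, 14, 4, 11]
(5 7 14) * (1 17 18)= (1 17 18)(5 7 14)= [0, 17, 2, 3, 4, 7, 6, 14, 8, 9, 10, 11, 12, 13, 5, 15, 16, 18, 1]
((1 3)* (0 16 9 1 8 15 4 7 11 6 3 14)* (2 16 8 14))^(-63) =[0, 2, 16, 3, 4, 5, 6, 7, 8, 1, 10, 11, 12, 13, 14, 15, 9] =(1 2 16 9)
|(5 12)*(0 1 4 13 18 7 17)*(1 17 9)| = 6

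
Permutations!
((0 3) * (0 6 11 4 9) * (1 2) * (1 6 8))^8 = [9, 8, 1, 0, 11, 5, 2, 7, 3, 4, 10, 6] = (0 9 4 11 6 2 1 8 3)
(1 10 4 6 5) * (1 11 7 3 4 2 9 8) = (1 10 2 9 8)(3 4 6 5 11 7) = [0, 10, 9, 4, 6, 11, 5, 3, 1, 8, 2, 7]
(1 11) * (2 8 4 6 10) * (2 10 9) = (1 11)(2 8 4 6 9) = [0, 11, 8, 3, 6, 5, 9, 7, 4, 2, 10, 1]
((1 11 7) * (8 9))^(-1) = (1 7 11)(8 9) = [0, 7, 2, 3, 4, 5, 6, 11, 9, 8, 10, 1]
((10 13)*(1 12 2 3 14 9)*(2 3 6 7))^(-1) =(1 9 14 3 12)(2 7 6)(10 13) =[0, 9, 7, 12, 4, 5, 2, 6, 8, 14, 13, 11, 1, 10, 3]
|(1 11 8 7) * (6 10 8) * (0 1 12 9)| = |(0 1 11 6 10 8 7 12 9)| = 9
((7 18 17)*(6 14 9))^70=[0, 1, 2, 3, 4, 5, 14, 18, 8, 6, 10, 11, 12, 13, 9, 15, 16, 7, 17]=(6 14 9)(7 18 17)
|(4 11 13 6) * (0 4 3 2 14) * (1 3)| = |(0 4 11 13 6 1 3 2 14)| = 9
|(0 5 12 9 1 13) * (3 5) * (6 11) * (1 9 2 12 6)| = 14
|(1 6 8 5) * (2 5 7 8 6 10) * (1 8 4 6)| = 8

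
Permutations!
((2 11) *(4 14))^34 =(14) =[0, 1, 2, 3, 4, 5, 6, 7, 8, 9, 10, 11, 12, 13, 14]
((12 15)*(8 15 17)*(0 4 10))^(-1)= (0 10 4)(8 17 12 15)= [10, 1, 2, 3, 0, 5, 6, 7, 17, 9, 4, 11, 15, 13, 14, 8, 16, 12]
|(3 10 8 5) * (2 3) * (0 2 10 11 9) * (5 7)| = |(0 2 3 11 9)(5 10 8 7)| = 20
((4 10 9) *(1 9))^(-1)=(1 10 4 9)=[0, 10, 2, 3, 9, 5, 6, 7, 8, 1, 4]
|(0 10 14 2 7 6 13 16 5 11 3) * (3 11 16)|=8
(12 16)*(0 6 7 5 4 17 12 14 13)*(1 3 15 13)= (0 6 7 5 4 17 12 16 14 1 3 15 13)= [6, 3, 2, 15, 17, 4, 7, 5, 8, 9, 10, 11, 16, 0, 1, 13, 14, 12]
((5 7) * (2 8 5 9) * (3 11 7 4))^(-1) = (2 9 7 11 3 4 5 8) = [0, 1, 9, 4, 5, 8, 6, 11, 2, 7, 10, 3]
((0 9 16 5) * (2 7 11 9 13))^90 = [2, 1, 11, 3, 4, 13, 6, 9, 8, 5, 10, 16, 12, 7, 14, 15, 0] = (0 2 11 16)(5 13 7 9)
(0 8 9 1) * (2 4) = (0 8 9 1)(2 4) = [8, 0, 4, 3, 2, 5, 6, 7, 9, 1]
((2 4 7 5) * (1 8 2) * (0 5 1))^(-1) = (0 5)(1 7 4 2 8) = [5, 7, 8, 3, 2, 0, 6, 4, 1]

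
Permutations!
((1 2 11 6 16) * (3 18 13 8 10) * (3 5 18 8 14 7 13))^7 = (1 11 16 2 6)(3 10 18 8 5)(7 13 14) = [0, 11, 6, 10, 4, 3, 1, 13, 5, 9, 18, 16, 12, 14, 7, 15, 2, 17, 8]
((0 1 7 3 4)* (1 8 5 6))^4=[1, 0, 2, 5, 6, 3, 4, 8, 7]=(0 1)(3 5)(4 6)(7 8)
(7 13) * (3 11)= (3 11)(7 13)= [0, 1, 2, 11, 4, 5, 6, 13, 8, 9, 10, 3, 12, 7]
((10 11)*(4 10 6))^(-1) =(4 6 11 10) =[0, 1, 2, 3, 6, 5, 11, 7, 8, 9, 4, 10]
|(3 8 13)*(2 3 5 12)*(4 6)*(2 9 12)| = |(2 3 8 13 5)(4 6)(9 12)| = 10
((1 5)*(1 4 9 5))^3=(9)=[0, 1, 2, 3, 4, 5, 6, 7, 8, 9]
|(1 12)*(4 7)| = |(1 12)(4 7)| = 2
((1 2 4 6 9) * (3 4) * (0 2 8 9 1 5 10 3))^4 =[0, 10, 2, 8, 9, 6, 5, 7, 3, 4, 1] =(1 10)(3 8)(4 9)(5 6)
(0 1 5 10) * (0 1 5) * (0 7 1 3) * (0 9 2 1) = (0 5 10 3 9 2 1 7) = [5, 7, 1, 9, 4, 10, 6, 0, 8, 2, 3]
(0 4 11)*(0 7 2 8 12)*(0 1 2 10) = (0 4 11 7 10)(1 2 8 12) = [4, 2, 8, 3, 11, 5, 6, 10, 12, 9, 0, 7, 1]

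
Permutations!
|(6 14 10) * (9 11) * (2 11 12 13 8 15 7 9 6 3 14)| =|(2 11 6)(3 14 10)(7 9 12 13 8 15)| =6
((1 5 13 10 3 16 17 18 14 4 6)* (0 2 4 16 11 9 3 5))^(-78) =(0 4 1 2 6)(14 17)(16 18) =[4, 2, 6, 3, 1, 5, 0, 7, 8, 9, 10, 11, 12, 13, 17, 15, 18, 14, 16]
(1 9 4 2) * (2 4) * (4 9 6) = (1 6 4 9 2) = [0, 6, 1, 3, 9, 5, 4, 7, 8, 2]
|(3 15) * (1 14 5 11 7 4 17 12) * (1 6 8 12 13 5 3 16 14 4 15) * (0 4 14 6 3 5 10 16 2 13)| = 42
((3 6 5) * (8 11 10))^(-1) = [0, 1, 2, 5, 4, 6, 3, 7, 10, 9, 11, 8] = (3 5 6)(8 10 11)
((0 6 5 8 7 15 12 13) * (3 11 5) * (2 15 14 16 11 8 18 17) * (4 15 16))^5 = [14, 1, 17, 15, 6, 11, 4, 13, 12, 9, 10, 16, 8, 7, 0, 3, 2, 18, 5] = (0 14)(2 17 18 5 11 16)(3 15)(4 6)(7 13)(8 12)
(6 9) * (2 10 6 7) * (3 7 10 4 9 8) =(2 4 9 10 6 8 3 7) =[0, 1, 4, 7, 9, 5, 8, 2, 3, 10, 6]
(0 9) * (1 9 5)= (0 5 1 9)= [5, 9, 2, 3, 4, 1, 6, 7, 8, 0]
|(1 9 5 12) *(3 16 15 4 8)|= 20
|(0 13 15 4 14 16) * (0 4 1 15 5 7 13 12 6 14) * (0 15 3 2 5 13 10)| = 13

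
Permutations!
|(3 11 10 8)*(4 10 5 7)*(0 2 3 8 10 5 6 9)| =6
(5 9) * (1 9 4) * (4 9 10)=(1 10 4)(5 9)=[0, 10, 2, 3, 1, 9, 6, 7, 8, 5, 4]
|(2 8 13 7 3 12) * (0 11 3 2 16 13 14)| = 10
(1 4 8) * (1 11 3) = (1 4 8 11 3) = [0, 4, 2, 1, 8, 5, 6, 7, 11, 9, 10, 3]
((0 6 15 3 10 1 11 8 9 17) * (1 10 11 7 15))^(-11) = [17, 6, 2, 15, 4, 5, 0, 1, 11, 8, 10, 3, 12, 13, 14, 7, 16, 9] = (0 17 9 8 11 3 15 7 1 6)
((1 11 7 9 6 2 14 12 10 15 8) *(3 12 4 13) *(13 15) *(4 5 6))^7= (15)(2 6 5 14)(3 13 10 12)= [0, 1, 6, 13, 4, 14, 5, 7, 8, 9, 12, 11, 3, 10, 2, 15]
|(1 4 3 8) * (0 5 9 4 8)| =10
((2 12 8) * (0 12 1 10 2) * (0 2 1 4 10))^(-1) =(0 1 10 4 2 8 12) =[1, 10, 8, 3, 2, 5, 6, 7, 12, 9, 4, 11, 0]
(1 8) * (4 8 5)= (1 5 4 8)= [0, 5, 2, 3, 8, 4, 6, 7, 1]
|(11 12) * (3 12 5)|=4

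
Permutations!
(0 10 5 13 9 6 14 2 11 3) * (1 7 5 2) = (0 10 2 11 3)(1 7 5 13 9 6 14) = [10, 7, 11, 0, 4, 13, 14, 5, 8, 6, 2, 3, 12, 9, 1]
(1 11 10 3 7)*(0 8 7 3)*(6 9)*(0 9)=(0 8 7 1 11 10 9 6)=[8, 11, 2, 3, 4, 5, 0, 1, 7, 6, 9, 10]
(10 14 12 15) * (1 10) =(1 10 14 12 15) =[0, 10, 2, 3, 4, 5, 6, 7, 8, 9, 14, 11, 15, 13, 12, 1]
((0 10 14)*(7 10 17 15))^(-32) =(0 10 15)(7 17 14) =[10, 1, 2, 3, 4, 5, 6, 17, 8, 9, 15, 11, 12, 13, 7, 0, 16, 14]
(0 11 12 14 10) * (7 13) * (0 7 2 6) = (0 11 12 14 10 7 13 2 6) = [11, 1, 6, 3, 4, 5, 0, 13, 8, 9, 7, 12, 14, 2, 10]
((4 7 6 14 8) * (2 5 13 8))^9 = [0, 1, 5, 3, 7, 13, 14, 6, 4, 9, 10, 11, 12, 8, 2] = (2 5 13 8 4 7 6 14)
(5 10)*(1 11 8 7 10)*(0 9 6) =(0 9 6)(1 11 8 7 10 5) =[9, 11, 2, 3, 4, 1, 0, 10, 7, 6, 5, 8]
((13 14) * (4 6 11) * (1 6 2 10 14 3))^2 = (1 11 2 14 3 6 4 10 13) = [0, 11, 14, 6, 10, 5, 4, 7, 8, 9, 13, 2, 12, 1, 3]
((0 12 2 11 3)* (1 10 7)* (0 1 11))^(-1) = (0 2 12)(1 3 11 7 10) = [2, 3, 12, 11, 4, 5, 6, 10, 8, 9, 1, 7, 0]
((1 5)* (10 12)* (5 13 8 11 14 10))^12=(1 14)(5 11)(8 12)(10 13)=[0, 14, 2, 3, 4, 11, 6, 7, 12, 9, 13, 5, 8, 10, 1]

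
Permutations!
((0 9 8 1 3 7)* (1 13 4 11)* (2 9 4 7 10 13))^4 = (0 3)(1 7)(2 9 8)(4 10)(11 13) = [3, 7, 9, 0, 10, 5, 6, 1, 2, 8, 4, 13, 12, 11]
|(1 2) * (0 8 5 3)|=4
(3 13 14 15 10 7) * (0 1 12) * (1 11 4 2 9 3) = (0 11 4 2 9 3 13 14 15 10 7 1 12) = [11, 12, 9, 13, 2, 5, 6, 1, 8, 3, 7, 4, 0, 14, 15, 10]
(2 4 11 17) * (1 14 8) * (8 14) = (1 8)(2 4 11 17) = [0, 8, 4, 3, 11, 5, 6, 7, 1, 9, 10, 17, 12, 13, 14, 15, 16, 2]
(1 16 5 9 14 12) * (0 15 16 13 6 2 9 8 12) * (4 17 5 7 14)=(0 15 16 7 14)(1 13 6 2 9 4 17 5 8 12)=[15, 13, 9, 3, 17, 8, 2, 14, 12, 4, 10, 11, 1, 6, 0, 16, 7, 5]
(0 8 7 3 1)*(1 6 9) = (0 8 7 3 6 9 1) = [8, 0, 2, 6, 4, 5, 9, 3, 7, 1]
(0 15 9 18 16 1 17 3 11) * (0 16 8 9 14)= (0 15 14)(1 17 3 11 16)(8 9 18)= [15, 17, 2, 11, 4, 5, 6, 7, 9, 18, 10, 16, 12, 13, 0, 14, 1, 3, 8]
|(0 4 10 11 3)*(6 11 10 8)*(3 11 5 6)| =4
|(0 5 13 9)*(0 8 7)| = |(0 5 13 9 8 7)| = 6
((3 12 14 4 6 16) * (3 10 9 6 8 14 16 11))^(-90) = (3 12 16 10 9 6 11) = [0, 1, 2, 12, 4, 5, 11, 7, 8, 6, 9, 3, 16, 13, 14, 15, 10]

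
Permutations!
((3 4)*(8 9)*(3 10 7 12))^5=(12)(8 9)=[0, 1, 2, 3, 4, 5, 6, 7, 9, 8, 10, 11, 12]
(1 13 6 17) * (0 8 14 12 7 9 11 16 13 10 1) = (0 8 14 12 7 9 11 16 13 6 17)(1 10) = [8, 10, 2, 3, 4, 5, 17, 9, 14, 11, 1, 16, 7, 6, 12, 15, 13, 0]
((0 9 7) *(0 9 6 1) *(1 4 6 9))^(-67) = [9, 0, 2, 3, 6, 5, 4, 1, 8, 7] = (0 9 7 1)(4 6)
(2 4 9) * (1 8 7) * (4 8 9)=(1 9 2 8 7)=[0, 9, 8, 3, 4, 5, 6, 1, 7, 2]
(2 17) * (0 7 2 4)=(0 7 2 17 4)=[7, 1, 17, 3, 0, 5, 6, 2, 8, 9, 10, 11, 12, 13, 14, 15, 16, 4]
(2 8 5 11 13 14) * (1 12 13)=(1 12 13 14 2 8 5 11)=[0, 12, 8, 3, 4, 11, 6, 7, 5, 9, 10, 1, 13, 14, 2]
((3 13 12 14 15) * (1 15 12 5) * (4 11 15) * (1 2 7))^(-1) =(1 7 2 5 13 3 15 11 4)(12 14) =[0, 7, 5, 15, 1, 13, 6, 2, 8, 9, 10, 4, 14, 3, 12, 11]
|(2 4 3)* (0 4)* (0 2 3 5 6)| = |(0 4 5 6)| = 4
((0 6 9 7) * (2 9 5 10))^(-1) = (0 7 9 2 10 5 6) = [7, 1, 10, 3, 4, 6, 0, 9, 8, 2, 5]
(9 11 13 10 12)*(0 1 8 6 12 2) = (0 1 8 6 12 9 11 13 10 2) = [1, 8, 0, 3, 4, 5, 12, 7, 6, 11, 2, 13, 9, 10]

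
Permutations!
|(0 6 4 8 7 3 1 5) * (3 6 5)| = 4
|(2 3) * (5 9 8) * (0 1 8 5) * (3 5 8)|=7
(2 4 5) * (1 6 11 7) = [0, 6, 4, 3, 5, 2, 11, 1, 8, 9, 10, 7] = (1 6 11 7)(2 4 5)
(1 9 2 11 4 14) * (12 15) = [0, 9, 11, 3, 14, 5, 6, 7, 8, 2, 10, 4, 15, 13, 1, 12] = (1 9 2 11 4 14)(12 15)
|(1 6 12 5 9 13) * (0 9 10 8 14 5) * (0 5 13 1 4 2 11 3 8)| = |(0 9 1 6 12 5 10)(2 11 3 8 14 13 4)| = 7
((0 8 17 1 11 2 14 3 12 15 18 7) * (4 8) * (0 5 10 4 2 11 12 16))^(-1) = (0 16 3 14 2)(1 17 8 4 10 5 7 18 15 12) = [16, 17, 0, 14, 10, 7, 6, 18, 4, 9, 5, 11, 1, 13, 2, 12, 3, 8, 15]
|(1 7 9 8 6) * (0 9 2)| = |(0 9 8 6 1 7 2)| = 7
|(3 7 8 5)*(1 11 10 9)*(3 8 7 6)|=|(1 11 10 9)(3 6)(5 8)|=4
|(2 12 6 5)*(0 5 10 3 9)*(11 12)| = |(0 5 2 11 12 6 10 3 9)| = 9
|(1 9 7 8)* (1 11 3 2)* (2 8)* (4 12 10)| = 12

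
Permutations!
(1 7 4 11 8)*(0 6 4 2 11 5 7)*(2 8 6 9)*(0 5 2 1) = (0 9 1 5 7 8)(2 11 6 4) = [9, 5, 11, 3, 2, 7, 4, 8, 0, 1, 10, 6]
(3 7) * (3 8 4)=(3 7 8 4)=[0, 1, 2, 7, 3, 5, 6, 8, 4]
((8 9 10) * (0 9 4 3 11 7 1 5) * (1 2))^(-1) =(0 5 1 2 7 11 3 4 8 10 9) =[5, 2, 7, 4, 8, 1, 6, 11, 10, 0, 9, 3]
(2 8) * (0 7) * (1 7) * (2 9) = (0 1 7)(2 8 9) = [1, 7, 8, 3, 4, 5, 6, 0, 9, 2]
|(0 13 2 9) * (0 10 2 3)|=3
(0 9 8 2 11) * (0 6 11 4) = (0 9 8 2 4)(6 11) = [9, 1, 4, 3, 0, 5, 11, 7, 2, 8, 10, 6]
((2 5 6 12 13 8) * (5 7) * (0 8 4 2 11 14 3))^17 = (0 11 3 8 14)(2 6 4 5 13 7 12) = [11, 1, 6, 8, 5, 13, 4, 12, 14, 9, 10, 3, 2, 7, 0]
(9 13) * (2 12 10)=[0, 1, 12, 3, 4, 5, 6, 7, 8, 13, 2, 11, 10, 9]=(2 12 10)(9 13)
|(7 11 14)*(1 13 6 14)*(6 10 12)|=|(1 13 10 12 6 14 7 11)|=8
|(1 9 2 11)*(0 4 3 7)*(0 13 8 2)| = |(0 4 3 7 13 8 2 11 1 9)| = 10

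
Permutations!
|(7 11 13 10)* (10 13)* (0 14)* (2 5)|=6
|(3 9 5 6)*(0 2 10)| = 12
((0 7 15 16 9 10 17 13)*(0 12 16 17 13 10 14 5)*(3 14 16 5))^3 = (0 17 12 7 10 5 15 13)(3 14)(9 16) = [17, 1, 2, 14, 4, 15, 6, 10, 8, 16, 5, 11, 7, 0, 3, 13, 9, 12]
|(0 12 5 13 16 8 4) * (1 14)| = 14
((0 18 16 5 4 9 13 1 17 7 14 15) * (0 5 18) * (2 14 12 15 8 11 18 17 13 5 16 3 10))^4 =[0, 1, 18, 8, 9, 4, 6, 17, 10, 5, 11, 2, 7, 13, 3, 12, 15, 16, 14] =(2 18 14 3 8 10 11)(4 9 5)(7 17 16 15 12)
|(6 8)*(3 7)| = 2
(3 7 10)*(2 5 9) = (2 5 9)(3 7 10) = [0, 1, 5, 7, 4, 9, 6, 10, 8, 2, 3]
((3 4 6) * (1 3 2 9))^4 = (1 2 4)(3 9 6) = [0, 2, 4, 9, 1, 5, 3, 7, 8, 6]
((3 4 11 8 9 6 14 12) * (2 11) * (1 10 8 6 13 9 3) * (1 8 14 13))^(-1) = (1 9 13 6 11 2 4 3 8 12 14 10) = [0, 9, 4, 8, 3, 5, 11, 7, 12, 13, 1, 2, 14, 6, 10]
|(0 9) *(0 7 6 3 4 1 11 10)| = 9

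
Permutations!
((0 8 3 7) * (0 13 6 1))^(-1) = (0 1 6 13 7 3 8) = [1, 6, 2, 8, 4, 5, 13, 3, 0, 9, 10, 11, 12, 7]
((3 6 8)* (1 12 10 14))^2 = (1 10)(3 8 6)(12 14) = [0, 10, 2, 8, 4, 5, 3, 7, 6, 9, 1, 11, 14, 13, 12]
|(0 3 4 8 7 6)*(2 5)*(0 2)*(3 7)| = 15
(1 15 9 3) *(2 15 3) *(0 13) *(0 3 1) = (0 13 3)(2 15 9) = [13, 1, 15, 0, 4, 5, 6, 7, 8, 2, 10, 11, 12, 3, 14, 9]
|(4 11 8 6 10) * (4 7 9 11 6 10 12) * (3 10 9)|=|(3 10 7)(4 6 12)(8 9 11)|=3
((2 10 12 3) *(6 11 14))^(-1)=(2 3 12 10)(6 14 11)=[0, 1, 3, 12, 4, 5, 14, 7, 8, 9, 2, 6, 10, 13, 11]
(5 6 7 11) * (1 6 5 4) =(1 6 7 11 4) =[0, 6, 2, 3, 1, 5, 7, 11, 8, 9, 10, 4]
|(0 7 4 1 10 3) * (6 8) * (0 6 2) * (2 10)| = 20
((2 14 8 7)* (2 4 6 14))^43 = (4 8 6 7 14) = [0, 1, 2, 3, 8, 5, 7, 14, 6, 9, 10, 11, 12, 13, 4]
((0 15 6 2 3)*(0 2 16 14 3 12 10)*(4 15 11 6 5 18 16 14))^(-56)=(4 16 18 5 15)=[0, 1, 2, 3, 16, 15, 6, 7, 8, 9, 10, 11, 12, 13, 14, 4, 18, 17, 5]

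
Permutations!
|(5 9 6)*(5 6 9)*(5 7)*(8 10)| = 2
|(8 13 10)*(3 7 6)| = |(3 7 6)(8 13 10)| = 3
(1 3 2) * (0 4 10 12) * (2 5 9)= (0 4 10 12)(1 3 5 9 2)= [4, 3, 1, 5, 10, 9, 6, 7, 8, 2, 12, 11, 0]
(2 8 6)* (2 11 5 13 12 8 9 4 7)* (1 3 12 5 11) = (1 3 12 8 6)(2 9 4 7)(5 13) = [0, 3, 9, 12, 7, 13, 1, 2, 6, 4, 10, 11, 8, 5]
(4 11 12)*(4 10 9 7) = (4 11 12 10 9 7) = [0, 1, 2, 3, 11, 5, 6, 4, 8, 7, 9, 12, 10]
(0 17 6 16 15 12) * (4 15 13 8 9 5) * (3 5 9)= (0 17 6 16 13 8 3 5 4 15 12)= [17, 1, 2, 5, 15, 4, 16, 7, 3, 9, 10, 11, 0, 8, 14, 12, 13, 6]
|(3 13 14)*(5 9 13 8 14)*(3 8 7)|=6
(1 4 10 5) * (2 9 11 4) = (1 2 9 11 4 10 5) = [0, 2, 9, 3, 10, 1, 6, 7, 8, 11, 5, 4]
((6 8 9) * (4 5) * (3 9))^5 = (3 9 6 8)(4 5) = [0, 1, 2, 9, 5, 4, 8, 7, 3, 6]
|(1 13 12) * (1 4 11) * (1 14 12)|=|(1 13)(4 11 14 12)|=4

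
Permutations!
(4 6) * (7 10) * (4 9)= (4 6 9)(7 10)= [0, 1, 2, 3, 6, 5, 9, 10, 8, 4, 7]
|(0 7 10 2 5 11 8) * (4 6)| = 14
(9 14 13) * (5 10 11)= (5 10 11)(9 14 13)= [0, 1, 2, 3, 4, 10, 6, 7, 8, 14, 11, 5, 12, 9, 13]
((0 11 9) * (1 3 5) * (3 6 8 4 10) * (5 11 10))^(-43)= [3, 8, 2, 9, 1, 6, 4, 7, 5, 10, 11, 0]= (0 3 9 10 11)(1 8 5 6 4)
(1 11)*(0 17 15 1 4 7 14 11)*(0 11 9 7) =[17, 11, 2, 3, 0, 5, 6, 14, 8, 7, 10, 4, 12, 13, 9, 1, 16, 15] =(0 17 15 1 11 4)(7 14 9)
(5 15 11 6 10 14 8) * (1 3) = (1 3)(5 15 11 6 10 14 8) = [0, 3, 2, 1, 4, 15, 10, 7, 5, 9, 14, 6, 12, 13, 8, 11]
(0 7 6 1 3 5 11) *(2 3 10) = (0 7 6 1 10 2 3 5 11) = [7, 10, 3, 5, 4, 11, 1, 6, 8, 9, 2, 0]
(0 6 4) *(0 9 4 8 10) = [6, 1, 2, 3, 9, 5, 8, 7, 10, 4, 0] = (0 6 8 10)(4 9)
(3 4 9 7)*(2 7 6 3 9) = [0, 1, 7, 4, 2, 5, 3, 9, 8, 6] = (2 7 9 6 3 4)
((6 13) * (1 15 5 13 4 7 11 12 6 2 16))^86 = (1 5 2)(4 7 11 12 6)(13 16 15) = [0, 5, 1, 3, 7, 2, 4, 11, 8, 9, 10, 12, 6, 16, 14, 13, 15]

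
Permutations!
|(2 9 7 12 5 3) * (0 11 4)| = |(0 11 4)(2 9 7 12 5 3)| = 6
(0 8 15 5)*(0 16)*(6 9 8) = (0 6 9 8 15 5 16) = [6, 1, 2, 3, 4, 16, 9, 7, 15, 8, 10, 11, 12, 13, 14, 5, 0]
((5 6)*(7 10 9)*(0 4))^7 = (0 4)(5 6)(7 10 9) = [4, 1, 2, 3, 0, 6, 5, 10, 8, 7, 9]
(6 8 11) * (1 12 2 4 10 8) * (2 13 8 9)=[0, 12, 4, 3, 10, 5, 1, 7, 11, 2, 9, 6, 13, 8]=(1 12 13 8 11 6)(2 4 10 9)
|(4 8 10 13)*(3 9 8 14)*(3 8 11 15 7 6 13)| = |(3 9 11 15 7 6 13 4 14 8 10)| = 11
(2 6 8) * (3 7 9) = (2 6 8)(3 7 9) = [0, 1, 6, 7, 4, 5, 8, 9, 2, 3]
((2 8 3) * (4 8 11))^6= [0, 1, 11, 2, 8, 5, 6, 7, 3, 9, 10, 4]= (2 11 4 8 3)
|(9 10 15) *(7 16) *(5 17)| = |(5 17)(7 16)(9 10 15)| = 6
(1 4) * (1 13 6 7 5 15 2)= (1 4 13 6 7 5 15 2)= [0, 4, 1, 3, 13, 15, 7, 5, 8, 9, 10, 11, 12, 6, 14, 2]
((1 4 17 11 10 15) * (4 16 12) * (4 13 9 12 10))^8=(4 11 17)(9 13 12)=[0, 1, 2, 3, 11, 5, 6, 7, 8, 13, 10, 17, 9, 12, 14, 15, 16, 4]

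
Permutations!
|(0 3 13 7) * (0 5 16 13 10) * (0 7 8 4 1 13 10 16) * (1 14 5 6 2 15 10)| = |(0 3 16 1 13 8 4 14 5)(2 15 10 7 6)| = 45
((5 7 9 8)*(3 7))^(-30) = (9) = [0, 1, 2, 3, 4, 5, 6, 7, 8, 9]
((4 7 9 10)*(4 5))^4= (4 5 10 9 7)= [0, 1, 2, 3, 5, 10, 6, 4, 8, 7, 9]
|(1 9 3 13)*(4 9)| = |(1 4 9 3 13)| = 5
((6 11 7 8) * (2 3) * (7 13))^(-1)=[0, 1, 3, 2, 4, 5, 8, 13, 7, 9, 10, 6, 12, 11]=(2 3)(6 8 7 13 11)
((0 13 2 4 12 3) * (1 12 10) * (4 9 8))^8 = (0 12 10 8 2)(1 4 9 13 3) = [12, 4, 0, 1, 9, 5, 6, 7, 2, 13, 8, 11, 10, 3]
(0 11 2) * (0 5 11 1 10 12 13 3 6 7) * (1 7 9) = (0 7)(1 10 12 13 3 6 9)(2 5 11) = [7, 10, 5, 6, 4, 11, 9, 0, 8, 1, 12, 2, 13, 3]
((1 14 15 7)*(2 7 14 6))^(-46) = (15)(1 2)(6 7) = [0, 2, 1, 3, 4, 5, 7, 6, 8, 9, 10, 11, 12, 13, 14, 15]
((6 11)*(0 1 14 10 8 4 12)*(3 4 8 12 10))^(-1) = (0 12 10 4 3 14 1)(6 11) = [12, 0, 2, 14, 3, 5, 11, 7, 8, 9, 4, 6, 10, 13, 1]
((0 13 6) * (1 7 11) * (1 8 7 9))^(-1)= [6, 9, 2, 3, 4, 5, 13, 8, 11, 1, 10, 7, 12, 0]= (0 6 13)(1 9)(7 8 11)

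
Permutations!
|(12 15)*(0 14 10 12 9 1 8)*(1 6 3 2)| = |(0 14 10 12 15 9 6 3 2 1 8)| = 11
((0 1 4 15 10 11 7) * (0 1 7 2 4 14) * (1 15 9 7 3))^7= [14, 3, 2, 0, 4, 5, 6, 7, 8, 9, 10, 11, 12, 13, 1, 15]= (15)(0 14 1 3)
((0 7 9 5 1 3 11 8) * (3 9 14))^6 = [0, 1, 2, 3, 4, 5, 6, 7, 8, 9, 10, 11, 12, 13, 14] = (14)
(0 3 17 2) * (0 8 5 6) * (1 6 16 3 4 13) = (0 4 13 1 6)(2 8 5 16 3 17) = [4, 6, 8, 17, 13, 16, 0, 7, 5, 9, 10, 11, 12, 1, 14, 15, 3, 2]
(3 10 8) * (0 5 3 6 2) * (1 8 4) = (0 5 3 10 4 1 8 6 2) = [5, 8, 0, 10, 1, 3, 2, 7, 6, 9, 4]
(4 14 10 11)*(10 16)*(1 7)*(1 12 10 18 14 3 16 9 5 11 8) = (1 7 12 10 8)(3 16 18 14 9 5 11 4) = [0, 7, 2, 16, 3, 11, 6, 12, 1, 5, 8, 4, 10, 13, 9, 15, 18, 17, 14]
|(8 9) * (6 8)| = |(6 8 9)| = 3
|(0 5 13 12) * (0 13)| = 2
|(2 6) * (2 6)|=1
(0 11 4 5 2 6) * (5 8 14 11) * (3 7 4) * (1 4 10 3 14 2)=(0 5 1 4 8 2 6)(3 7 10)(11 14)=[5, 4, 6, 7, 8, 1, 0, 10, 2, 9, 3, 14, 12, 13, 11]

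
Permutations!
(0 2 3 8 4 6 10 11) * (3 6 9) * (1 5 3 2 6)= (0 6 10 11)(1 5 3 8 4 9 2)= [6, 5, 1, 8, 9, 3, 10, 7, 4, 2, 11, 0]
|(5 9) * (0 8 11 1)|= |(0 8 11 1)(5 9)|= 4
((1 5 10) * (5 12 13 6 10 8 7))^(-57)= (1 6 12 10 13)= [0, 6, 2, 3, 4, 5, 12, 7, 8, 9, 13, 11, 10, 1]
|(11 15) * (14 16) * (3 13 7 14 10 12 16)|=12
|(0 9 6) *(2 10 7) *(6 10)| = 6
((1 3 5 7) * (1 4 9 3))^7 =(3 7 9 5 4) =[0, 1, 2, 7, 3, 4, 6, 9, 8, 5]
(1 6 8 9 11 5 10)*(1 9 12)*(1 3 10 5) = [0, 6, 2, 10, 4, 5, 8, 7, 12, 11, 9, 1, 3] = (1 6 8 12 3 10 9 11)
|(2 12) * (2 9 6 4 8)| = 6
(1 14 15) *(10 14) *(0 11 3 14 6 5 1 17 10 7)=(0 11 3 14 15 17 10 6 5 1 7)=[11, 7, 2, 14, 4, 1, 5, 0, 8, 9, 6, 3, 12, 13, 15, 17, 16, 10]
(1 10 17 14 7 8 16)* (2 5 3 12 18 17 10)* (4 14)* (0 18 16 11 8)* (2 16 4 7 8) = (0 18 17 7)(1 16)(2 5 3 12 4 14 8 11) = [18, 16, 5, 12, 14, 3, 6, 0, 11, 9, 10, 2, 4, 13, 8, 15, 1, 7, 17]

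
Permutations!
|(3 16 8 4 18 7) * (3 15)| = 7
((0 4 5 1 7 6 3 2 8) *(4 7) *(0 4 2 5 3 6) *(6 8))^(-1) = (0 7)(1 5 3 4 8 6 2) = [7, 5, 1, 4, 8, 3, 2, 0, 6]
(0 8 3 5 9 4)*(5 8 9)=(0 9 4)(3 8)=[9, 1, 2, 8, 0, 5, 6, 7, 3, 4]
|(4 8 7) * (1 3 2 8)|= |(1 3 2 8 7 4)|= 6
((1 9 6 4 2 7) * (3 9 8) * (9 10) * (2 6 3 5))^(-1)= [0, 7, 5, 9, 6, 8, 4, 2, 1, 10, 3]= (1 7 2 5 8)(3 9 10)(4 6)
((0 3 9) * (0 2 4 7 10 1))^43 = [2, 9, 10, 4, 1, 5, 6, 0, 8, 7, 3] = (0 2 10 3 4 1 9 7)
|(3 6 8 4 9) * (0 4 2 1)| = 8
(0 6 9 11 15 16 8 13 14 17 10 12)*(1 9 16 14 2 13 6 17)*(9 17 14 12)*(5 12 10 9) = (0 14 1 17 9 11 15 10 5 12)(2 13)(6 16 8) = [14, 17, 13, 3, 4, 12, 16, 7, 6, 11, 5, 15, 0, 2, 1, 10, 8, 9]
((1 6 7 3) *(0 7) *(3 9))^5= (0 6 1 3 9 7)= [6, 3, 2, 9, 4, 5, 1, 0, 8, 7]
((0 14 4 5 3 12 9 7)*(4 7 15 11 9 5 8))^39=(15)(4 8)=[0, 1, 2, 3, 8, 5, 6, 7, 4, 9, 10, 11, 12, 13, 14, 15]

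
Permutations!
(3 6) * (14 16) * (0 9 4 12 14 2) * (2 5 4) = (0 9 2)(3 6)(4 12 14 16 5) = [9, 1, 0, 6, 12, 4, 3, 7, 8, 2, 10, 11, 14, 13, 16, 15, 5]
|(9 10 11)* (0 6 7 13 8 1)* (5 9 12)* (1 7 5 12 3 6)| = |(0 1)(3 6 5 9 10 11)(7 13 8)| = 6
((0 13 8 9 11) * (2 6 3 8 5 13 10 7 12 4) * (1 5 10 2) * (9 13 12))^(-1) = (0 11 9 7 10 13 8 3 6 2)(1 4 12 5) = [11, 4, 0, 6, 12, 1, 2, 10, 3, 7, 13, 9, 5, 8]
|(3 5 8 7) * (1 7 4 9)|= 7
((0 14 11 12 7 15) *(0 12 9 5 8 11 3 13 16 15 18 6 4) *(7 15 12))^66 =[0, 1, 2, 3, 4, 11, 6, 7, 9, 8, 10, 5, 12, 13, 14, 15, 16, 17, 18] =(18)(5 11)(8 9)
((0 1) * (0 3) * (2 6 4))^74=(0 3 1)(2 4 6)=[3, 0, 4, 1, 6, 5, 2]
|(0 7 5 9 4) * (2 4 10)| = |(0 7 5 9 10 2 4)| = 7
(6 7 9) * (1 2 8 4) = (1 2 8 4)(6 7 9) = [0, 2, 8, 3, 1, 5, 7, 9, 4, 6]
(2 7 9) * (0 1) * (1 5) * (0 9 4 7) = (0 5 1 9 2)(4 7) = [5, 9, 0, 3, 7, 1, 6, 4, 8, 2]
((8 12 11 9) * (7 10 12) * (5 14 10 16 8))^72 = [0, 1, 2, 3, 4, 5, 6, 7, 8, 9, 10, 11, 12, 13, 14, 15, 16] = (16)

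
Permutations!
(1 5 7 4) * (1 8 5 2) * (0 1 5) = (0 1 2 5 7 4 8) = [1, 2, 5, 3, 8, 7, 6, 4, 0]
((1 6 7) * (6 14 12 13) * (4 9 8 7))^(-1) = (1 7 8 9 4 6 13 12 14) = [0, 7, 2, 3, 6, 5, 13, 8, 9, 4, 10, 11, 14, 12, 1]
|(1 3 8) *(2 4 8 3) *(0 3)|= |(0 3)(1 2 4 8)|= 4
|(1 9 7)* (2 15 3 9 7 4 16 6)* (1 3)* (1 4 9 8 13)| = 5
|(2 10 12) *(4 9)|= |(2 10 12)(4 9)|= 6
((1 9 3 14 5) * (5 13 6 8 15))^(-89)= [0, 9, 2, 14, 4, 1, 8, 7, 15, 3, 10, 11, 12, 6, 13, 5]= (1 9 3 14 13 6 8 15 5)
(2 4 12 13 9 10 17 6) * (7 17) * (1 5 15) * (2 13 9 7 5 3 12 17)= (1 3 12 9 10 5 15)(2 4 17 6 13 7)= [0, 3, 4, 12, 17, 15, 13, 2, 8, 10, 5, 11, 9, 7, 14, 1, 16, 6]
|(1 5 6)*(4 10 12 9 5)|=|(1 4 10 12 9 5 6)|=7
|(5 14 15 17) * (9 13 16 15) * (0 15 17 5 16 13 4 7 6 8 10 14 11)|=28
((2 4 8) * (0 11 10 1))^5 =(0 11 10 1)(2 8 4) =[11, 0, 8, 3, 2, 5, 6, 7, 4, 9, 1, 10]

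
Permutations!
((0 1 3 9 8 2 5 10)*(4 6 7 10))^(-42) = (0 3 8 5 6 10 1 9 2 4 7) = [3, 9, 4, 8, 7, 6, 10, 0, 5, 2, 1]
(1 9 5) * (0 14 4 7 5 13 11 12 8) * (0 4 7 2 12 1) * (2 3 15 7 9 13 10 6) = (0 14 9 10 6 2 12 8 4 3 15 7 5)(1 13 11) = [14, 13, 12, 15, 3, 0, 2, 5, 4, 10, 6, 1, 8, 11, 9, 7]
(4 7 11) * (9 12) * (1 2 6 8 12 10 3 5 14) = (1 2 6 8 12 9 10 3 5 14)(4 7 11) = [0, 2, 6, 5, 7, 14, 8, 11, 12, 10, 3, 4, 9, 13, 1]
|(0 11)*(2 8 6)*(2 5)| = |(0 11)(2 8 6 5)| = 4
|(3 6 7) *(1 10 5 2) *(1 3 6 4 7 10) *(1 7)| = 8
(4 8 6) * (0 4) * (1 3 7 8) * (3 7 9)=[4, 7, 2, 9, 1, 5, 0, 8, 6, 3]=(0 4 1 7 8 6)(3 9)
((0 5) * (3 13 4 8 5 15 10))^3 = [3, 1, 2, 8, 0, 10, 6, 7, 15, 9, 4, 11, 12, 5, 14, 13] = (0 3 8 15 13 5 10 4)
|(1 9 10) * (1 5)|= 4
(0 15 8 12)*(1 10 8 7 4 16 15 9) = (0 9 1 10 8 12)(4 16 15 7) = [9, 10, 2, 3, 16, 5, 6, 4, 12, 1, 8, 11, 0, 13, 14, 7, 15]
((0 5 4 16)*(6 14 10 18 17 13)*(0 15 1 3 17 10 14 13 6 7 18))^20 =(0 17 5 6 4 13 16 7 15 18 1 10 3) =[17, 10, 2, 0, 13, 6, 4, 15, 8, 9, 3, 11, 12, 16, 14, 18, 7, 5, 1]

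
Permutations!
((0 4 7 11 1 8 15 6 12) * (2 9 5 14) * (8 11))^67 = (0 15 4 6 7 12 8)(1 11)(2 14 5 9) = [15, 11, 14, 3, 6, 9, 7, 12, 0, 2, 10, 1, 8, 13, 5, 4]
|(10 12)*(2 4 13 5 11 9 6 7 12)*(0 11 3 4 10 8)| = 28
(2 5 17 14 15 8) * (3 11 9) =(2 5 17 14 15 8)(3 11 9) =[0, 1, 5, 11, 4, 17, 6, 7, 2, 3, 10, 9, 12, 13, 15, 8, 16, 14]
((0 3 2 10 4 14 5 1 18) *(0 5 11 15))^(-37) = (0 10 11 3 4 15 2 14)(1 5 18) = [10, 5, 14, 4, 15, 18, 6, 7, 8, 9, 11, 3, 12, 13, 0, 2, 16, 17, 1]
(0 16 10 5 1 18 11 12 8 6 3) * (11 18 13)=(18)(0 16 10 5 1 13 11 12 8 6 3)=[16, 13, 2, 0, 4, 1, 3, 7, 6, 9, 5, 12, 8, 11, 14, 15, 10, 17, 18]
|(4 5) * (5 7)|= 3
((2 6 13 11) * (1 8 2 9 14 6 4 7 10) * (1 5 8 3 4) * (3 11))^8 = [0, 7, 4, 11, 9, 13, 2, 14, 3, 5, 6, 10, 12, 1, 8] = (1 7 14 8 3 11 10 6 2 4 9 5 13)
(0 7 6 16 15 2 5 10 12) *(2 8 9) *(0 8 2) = (0 7 6 16 15 2 5 10 12 8 9) = [7, 1, 5, 3, 4, 10, 16, 6, 9, 0, 12, 11, 8, 13, 14, 2, 15]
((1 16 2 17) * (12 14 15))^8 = [0, 1, 2, 3, 4, 5, 6, 7, 8, 9, 10, 11, 15, 13, 12, 14, 16, 17] = (17)(12 15 14)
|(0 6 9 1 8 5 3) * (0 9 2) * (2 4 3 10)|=|(0 6 4 3 9 1 8 5 10 2)|=10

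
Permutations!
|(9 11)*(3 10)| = 2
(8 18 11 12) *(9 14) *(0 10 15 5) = (0 10 15 5)(8 18 11 12)(9 14) = [10, 1, 2, 3, 4, 0, 6, 7, 18, 14, 15, 12, 8, 13, 9, 5, 16, 17, 11]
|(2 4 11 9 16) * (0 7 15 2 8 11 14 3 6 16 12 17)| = 14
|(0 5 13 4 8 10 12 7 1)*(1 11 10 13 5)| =12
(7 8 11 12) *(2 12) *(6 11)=(2 12 7 8 6 11)=[0, 1, 12, 3, 4, 5, 11, 8, 6, 9, 10, 2, 7]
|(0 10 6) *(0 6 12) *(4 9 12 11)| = 6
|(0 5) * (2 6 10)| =6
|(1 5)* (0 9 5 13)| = 5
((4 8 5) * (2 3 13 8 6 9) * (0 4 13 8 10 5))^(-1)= (0 8 3 2 9 6 4)(5 10 13)= [8, 1, 9, 2, 0, 10, 4, 7, 3, 6, 13, 11, 12, 5]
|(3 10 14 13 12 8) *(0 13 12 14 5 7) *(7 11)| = |(0 13 14 12 8 3 10 5 11 7)| = 10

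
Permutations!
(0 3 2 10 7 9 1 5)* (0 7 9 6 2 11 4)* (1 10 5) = (0 3 11 4)(2 5 7 6)(9 10) = [3, 1, 5, 11, 0, 7, 2, 6, 8, 10, 9, 4]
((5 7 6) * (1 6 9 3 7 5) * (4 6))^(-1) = (1 6 4)(3 9 7) = [0, 6, 2, 9, 1, 5, 4, 3, 8, 7]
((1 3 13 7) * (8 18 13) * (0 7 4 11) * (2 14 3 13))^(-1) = (0 11 4 13 1 7)(2 18 8 3 14) = [11, 7, 18, 14, 13, 5, 6, 0, 3, 9, 10, 4, 12, 1, 2, 15, 16, 17, 8]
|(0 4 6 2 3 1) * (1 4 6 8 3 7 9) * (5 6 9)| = |(0 9 1)(2 7 5 6)(3 4 8)| = 12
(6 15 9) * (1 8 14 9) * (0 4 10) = (0 4 10)(1 8 14 9 6 15) = [4, 8, 2, 3, 10, 5, 15, 7, 14, 6, 0, 11, 12, 13, 9, 1]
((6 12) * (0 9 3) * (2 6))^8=(0 3 9)(2 12 6)=[3, 1, 12, 9, 4, 5, 2, 7, 8, 0, 10, 11, 6]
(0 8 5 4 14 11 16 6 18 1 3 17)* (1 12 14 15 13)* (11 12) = [8, 3, 2, 17, 15, 4, 18, 7, 5, 9, 10, 16, 14, 1, 12, 13, 6, 0, 11] = (0 8 5 4 15 13 1 3 17)(6 18 11 16)(12 14)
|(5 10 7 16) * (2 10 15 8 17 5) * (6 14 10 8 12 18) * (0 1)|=12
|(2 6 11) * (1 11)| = 4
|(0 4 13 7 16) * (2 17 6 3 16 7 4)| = 6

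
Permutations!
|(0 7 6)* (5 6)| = 4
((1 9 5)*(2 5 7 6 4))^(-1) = (1 5 2 4 6 7 9) = [0, 5, 4, 3, 6, 2, 7, 9, 8, 1]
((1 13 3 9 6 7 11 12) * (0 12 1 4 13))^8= (0 11 6 3 4)(1 7 9 13 12)= [11, 7, 2, 4, 0, 5, 3, 9, 8, 13, 10, 6, 1, 12]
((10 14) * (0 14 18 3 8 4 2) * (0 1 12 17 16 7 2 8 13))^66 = [0, 1, 2, 3, 4, 5, 6, 7, 8, 9, 10, 11, 12, 13, 14, 15, 16, 17, 18] = (18)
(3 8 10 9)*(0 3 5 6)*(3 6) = (0 6)(3 8 10 9 5) = [6, 1, 2, 8, 4, 3, 0, 7, 10, 5, 9]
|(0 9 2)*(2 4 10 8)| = |(0 9 4 10 8 2)| = 6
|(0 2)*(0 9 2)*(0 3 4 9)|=5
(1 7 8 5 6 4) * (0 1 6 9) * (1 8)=(0 8 5 9)(1 7)(4 6)=[8, 7, 2, 3, 6, 9, 4, 1, 5, 0]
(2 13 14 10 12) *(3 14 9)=(2 13 9 3 14 10 12)=[0, 1, 13, 14, 4, 5, 6, 7, 8, 3, 12, 11, 2, 9, 10]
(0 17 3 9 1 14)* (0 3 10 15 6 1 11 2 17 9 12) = (0 9 11 2 17 10 15 6 1 14 3 12) = [9, 14, 17, 12, 4, 5, 1, 7, 8, 11, 15, 2, 0, 13, 3, 6, 16, 10]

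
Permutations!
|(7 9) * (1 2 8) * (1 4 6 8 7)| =|(1 2 7 9)(4 6 8)| =12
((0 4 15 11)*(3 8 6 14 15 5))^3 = (0 3 14)(4 8 15)(5 6 11) = [3, 1, 2, 14, 8, 6, 11, 7, 15, 9, 10, 5, 12, 13, 0, 4]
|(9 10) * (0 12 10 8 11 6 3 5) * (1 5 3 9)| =20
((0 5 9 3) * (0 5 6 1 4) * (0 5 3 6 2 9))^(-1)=(0 5 4 1 6 9 2)=[5, 6, 0, 3, 1, 4, 9, 7, 8, 2]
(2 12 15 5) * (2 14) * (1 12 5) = (1 12 15)(2 5 14) = [0, 12, 5, 3, 4, 14, 6, 7, 8, 9, 10, 11, 15, 13, 2, 1]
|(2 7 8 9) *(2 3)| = |(2 7 8 9 3)| = 5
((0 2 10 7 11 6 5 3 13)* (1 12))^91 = (0 2 10 7 11 6 5 3 13)(1 12) = [2, 12, 10, 13, 4, 3, 5, 11, 8, 9, 7, 6, 1, 0]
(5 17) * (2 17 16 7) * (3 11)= (2 17 5 16 7)(3 11)= [0, 1, 17, 11, 4, 16, 6, 2, 8, 9, 10, 3, 12, 13, 14, 15, 7, 5]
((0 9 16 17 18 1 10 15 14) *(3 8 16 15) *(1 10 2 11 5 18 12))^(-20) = (1 11 18 3 16 12 2 5 10 8 17) = [0, 11, 5, 16, 4, 10, 6, 7, 17, 9, 8, 18, 2, 13, 14, 15, 12, 1, 3]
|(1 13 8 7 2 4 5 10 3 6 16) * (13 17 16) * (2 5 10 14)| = 30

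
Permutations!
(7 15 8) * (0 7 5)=(0 7 15 8 5)=[7, 1, 2, 3, 4, 0, 6, 15, 5, 9, 10, 11, 12, 13, 14, 8]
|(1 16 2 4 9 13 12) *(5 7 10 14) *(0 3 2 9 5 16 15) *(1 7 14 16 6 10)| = |(0 3 2 4 5 14 6 10 16 9 13 12 7 1 15)| = 15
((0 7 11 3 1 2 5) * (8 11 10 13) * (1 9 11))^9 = (0 7 10 13 8 1 2 5) = [7, 2, 5, 3, 4, 0, 6, 10, 1, 9, 13, 11, 12, 8]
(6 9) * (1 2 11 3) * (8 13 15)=(1 2 11 3)(6 9)(8 13 15)=[0, 2, 11, 1, 4, 5, 9, 7, 13, 6, 10, 3, 12, 15, 14, 8]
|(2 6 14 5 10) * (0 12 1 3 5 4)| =10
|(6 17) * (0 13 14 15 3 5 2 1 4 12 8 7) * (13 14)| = |(0 14 15 3 5 2 1 4 12 8 7)(6 17)| = 22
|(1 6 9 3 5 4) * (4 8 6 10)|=15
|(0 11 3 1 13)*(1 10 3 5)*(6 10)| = |(0 11 5 1 13)(3 6 10)| = 15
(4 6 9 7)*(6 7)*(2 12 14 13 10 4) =(2 12 14 13 10 4 7)(6 9) =[0, 1, 12, 3, 7, 5, 9, 2, 8, 6, 4, 11, 14, 10, 13]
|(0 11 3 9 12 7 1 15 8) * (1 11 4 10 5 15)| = |(0 4 10 5 15 8)(3 9 12 7 11)| = 30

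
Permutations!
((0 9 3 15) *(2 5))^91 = (0 15 3 9)(2 5) = [15, 1, 5, 9, 4, 2, 6, 7, 8, 0, 10, 11, 12, 13, 14, 3]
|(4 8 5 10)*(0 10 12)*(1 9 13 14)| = |(0 10 4 8 5 12)(1 9 13 14)| = 12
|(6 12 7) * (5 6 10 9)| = |(5 6 12 7 10 9)| = 6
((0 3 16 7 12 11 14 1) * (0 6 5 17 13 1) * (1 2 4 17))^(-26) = (0 16 12 14 3 7 11)(1 6 5)(2 17)(4 13) = [16, 6, 17, 7, 13, 1, 5, 11, 8, 9, 10, 0, 14, 4, 3, 15, 12, 2]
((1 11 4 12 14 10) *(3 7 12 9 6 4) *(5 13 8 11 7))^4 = [0, 10, 2, 11, 9, 3, 4, 1, 13, 6, 14, 8, 7, 5, 12] = (1 10 14 12 7)(3 11 8 13 5)(4 9 6)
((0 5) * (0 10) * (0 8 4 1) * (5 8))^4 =(10) =[0, 1, 2, 3, 4, 5, 6, 7, 8, 9, 10]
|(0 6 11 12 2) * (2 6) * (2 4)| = 3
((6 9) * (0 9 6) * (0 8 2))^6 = (0 8)(2 9) = [8, 1, 9, 3, 4, 5, 6, 7, 0, 2]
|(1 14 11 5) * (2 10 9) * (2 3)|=4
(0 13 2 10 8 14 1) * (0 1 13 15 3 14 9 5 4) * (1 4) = (0 15 3 14 13 2 10 8 9 5 1 4) = [15, 4, 10, 14, 0, 1, 6, 7, 9, 5, 8, 11, 12, 2, 13, 3]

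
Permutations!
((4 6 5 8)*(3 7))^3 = (3 7)(4 8 5 6) = [0, 1, 2, 7, 8, 6, 4, 3, 5]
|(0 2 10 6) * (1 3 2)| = 6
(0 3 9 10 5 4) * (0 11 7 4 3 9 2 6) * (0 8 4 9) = (2 6 8 4 11 7 9 10 5 3) = [0, 1, 6, 2, 11, 3, 8, 9, 4, 10, 5, 7]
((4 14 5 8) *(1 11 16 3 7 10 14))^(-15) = [0, 10, 2, 8, 7, 16, 6, 4, 3, 9, 1, 14, 12, 13, 11, 15, 5] = (1 10)(3 8)(4 7)(5 16)(11 14)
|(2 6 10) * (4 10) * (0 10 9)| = 6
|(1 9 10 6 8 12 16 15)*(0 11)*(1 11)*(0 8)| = |(0 1 9 10 6)(8 12 16 15 11)| = 5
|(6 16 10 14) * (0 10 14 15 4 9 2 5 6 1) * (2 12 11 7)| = |(0 10 15 4 9 12 11 7 2 5 6 16 14 1)| = 14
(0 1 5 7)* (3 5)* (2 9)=(0 1 3 5 7)(2 9)=[1, 3, 9, 5, 4, 7, 6, 0, 8, 2]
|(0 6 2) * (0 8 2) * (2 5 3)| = |(0 6)(2 8 5 3)| = 4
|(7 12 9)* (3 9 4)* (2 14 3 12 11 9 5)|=12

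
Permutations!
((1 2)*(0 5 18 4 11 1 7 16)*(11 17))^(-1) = [16, 11, 1, 3, 18, 0, 6, 2, 8, 9, 10, 17, 12, 13, 14, 15, 7, 4, 5] = (0 16 7 2 1 11 17 4 18 5)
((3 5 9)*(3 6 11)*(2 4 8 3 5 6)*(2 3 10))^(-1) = (2 10 8 4)(3 9 5 11 6) = [0, 1, 10, 9, 2, 11, 3, 7, 4, 5, 8, 6]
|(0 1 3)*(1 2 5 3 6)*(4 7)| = |(0 2 5 3)(1 6)(4 7)| = 4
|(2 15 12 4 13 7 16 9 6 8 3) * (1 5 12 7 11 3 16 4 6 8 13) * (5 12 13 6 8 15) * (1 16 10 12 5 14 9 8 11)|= 12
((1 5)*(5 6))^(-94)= [0, 5, 2, 3, 4, 6, 1]= (1 5 6)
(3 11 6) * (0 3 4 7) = [3, 1, 2, 11, 7, 5, 4, 0, 8, 9, 10, 6] = (0 3 11 6 4 7)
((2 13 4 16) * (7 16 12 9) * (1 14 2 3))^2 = (1 2 4 9 16)(3 14 13 12 7) = [0, 2, 4, 14, 9, 5, 6, 3, 8, 16, 10, 11, 7, 12, 13, 15, 1]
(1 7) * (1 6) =[0, 7, 2, 3, 4, 5, 1, 6] =(1 7 6)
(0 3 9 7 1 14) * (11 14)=(0 3 9 7 1 11 14)=[3, 11, 2, 9, 4, 5, 6, 1, 8, 7, 10, 14, 12, 13, 0]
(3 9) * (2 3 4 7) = (2 3 9 4 7) = [0, 1, 3, 9, 7, 5, 6, 2, 8, 4]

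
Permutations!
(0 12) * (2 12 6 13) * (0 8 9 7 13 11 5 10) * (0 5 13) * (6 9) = (0 9 7)(2 12 8 6 11 13)(5 10) = [9, 1, 12, 3, 4, 10, 11, 0, 6, 7, 5, 13, 8, 2]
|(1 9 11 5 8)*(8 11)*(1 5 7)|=|(1 9 8 5 11 7)|=6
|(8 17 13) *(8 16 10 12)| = |(8 17 13 16 10 12)| = 6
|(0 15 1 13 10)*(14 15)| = |(0 14 15 1 13 10)| = 6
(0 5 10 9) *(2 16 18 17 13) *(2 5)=(0 2 16 18 17 13 5 10 9)=[2, 1, 16, 3, 4, 10, 6, 7, 8, 0, 9, 11, 12, 5, 14, 15, 18, 13, 17]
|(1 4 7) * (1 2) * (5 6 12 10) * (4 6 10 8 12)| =10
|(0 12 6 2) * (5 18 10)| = |(0 12 6 2)(5 18 10)| = 12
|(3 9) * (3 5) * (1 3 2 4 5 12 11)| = |(1 3 9 12 11)(2 4 5)| = 15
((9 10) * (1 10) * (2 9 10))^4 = (10)(1 2 9) = [0, 2, 9, 3, 4, 5, 6, 7, 8, 1, 10]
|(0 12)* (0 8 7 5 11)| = 6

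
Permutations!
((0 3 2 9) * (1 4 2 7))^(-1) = (0 9 2 4 1 7 3) = [9, 7, 4, 0, 1, 5, 6, 3, 8, 2]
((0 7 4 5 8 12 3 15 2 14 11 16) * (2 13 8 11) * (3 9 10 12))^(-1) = (0 16 11 5 4 7)(2 14)(3 8 13 15)(9 12 10) = [16, 1, 14, 8, 7, 4, 6, 0, 13, 12, 9, 5, 10, 15, 2, 3, 11]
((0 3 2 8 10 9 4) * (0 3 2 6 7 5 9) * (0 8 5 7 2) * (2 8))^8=(10)=[0, 1, 2, 3, 4, 5, 6, 7, 8, 9, 10]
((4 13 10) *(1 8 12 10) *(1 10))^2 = (1 12 8)(4 10 13) = [0, 12, 2, 3, 10, 5, 6, 7, 1, 9, 13, 11, 8, 4]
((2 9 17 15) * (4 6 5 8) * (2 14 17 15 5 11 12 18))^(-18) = [0, 1, 8, 3, 9, 18, 15, 7, 2, 4, 10, 14, 17, 13, 11, 6, 16, 12, 5] = (2 8)(4 9)(5 18)(6 15)(11 14)(12 17)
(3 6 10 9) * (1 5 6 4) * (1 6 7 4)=(1 5 7 4 6 10 9 3)=[0, 5, 2, 1, 6, 7, 10, 4, 8, 3, 9]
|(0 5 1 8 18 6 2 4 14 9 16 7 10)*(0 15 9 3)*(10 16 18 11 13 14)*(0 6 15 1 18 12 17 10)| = 34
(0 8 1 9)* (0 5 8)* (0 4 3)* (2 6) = (0 4 3)(1 9 5 8)(2 6) = [4, 9, 6, 0, 3, 8, 2, 7, 1, 5]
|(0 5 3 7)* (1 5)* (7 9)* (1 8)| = 7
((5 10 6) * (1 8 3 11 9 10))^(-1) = (1 5 6 10 9 11 3 8) = [0, 5, 2, 8, 4, 6, 10, 7, 1, 11, 9, 3]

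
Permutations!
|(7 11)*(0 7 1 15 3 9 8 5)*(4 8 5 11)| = 10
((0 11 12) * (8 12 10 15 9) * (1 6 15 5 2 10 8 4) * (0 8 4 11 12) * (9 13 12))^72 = (0 11 1 15 12)(4 6 13 8 9) = [11, 15, 2, 3, 6, 5, 13, 7, 9, 4, 10, 1, 0, 8, 14, 12]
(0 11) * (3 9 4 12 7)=(0 11)(3 9 4 12 7)=[11, 1, 2, 9, 12, 5, 6, 3, 8, 4, 10, 0, 7]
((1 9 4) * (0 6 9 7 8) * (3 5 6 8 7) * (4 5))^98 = (1 4 3)(5 9 6) = [0, 4, 2, 1, 3, 9, 5, 7, 8, 6]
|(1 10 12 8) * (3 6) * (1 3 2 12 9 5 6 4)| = |(1 10 9 5 6 2 12 8 3 4)| = 10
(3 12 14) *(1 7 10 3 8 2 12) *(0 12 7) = (0 12 14 8 2 7 10 3 1) = [12, 0, 7, 1, 4, 5, 6, 10, 2, 9, 3, 11, 14, 13, 8]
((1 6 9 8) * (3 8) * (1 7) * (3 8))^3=(1 8 6 7 9)=[0, 8, 2, 3, 4, 5, 7, 9, 6, 1]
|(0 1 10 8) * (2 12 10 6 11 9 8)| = |(0 1 6 11 9 8)(2 12 10)| = 6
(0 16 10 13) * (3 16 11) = [11, 1, 2, 16, 4, 5, 6, 7, 8, 9, 13, 3, 12, 0, 14, 15, 10] = (0 11 3 16 10 13)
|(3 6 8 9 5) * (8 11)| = |(3 6 11 8 9 5)| = 6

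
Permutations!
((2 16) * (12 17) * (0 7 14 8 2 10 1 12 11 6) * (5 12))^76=[11, 16, 14, 3, 4, 10, 17, 6, 7, 9, 2, 12, 1, 13, 0, 15, 8, 5]=(0 11 12 1 16 8 7 6 17 5 10 2 14)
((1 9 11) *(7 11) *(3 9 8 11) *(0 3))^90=(11)(0 9)(3 7)=[9, 1, 2, 7, 4, 5, 6, 3, 8, 0, 10, 11]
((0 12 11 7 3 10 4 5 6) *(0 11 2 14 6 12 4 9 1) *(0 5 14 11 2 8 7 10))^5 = (0 11 12 4 10 8 14 9 7 6 1 3 2 5) = [11, 3, 5, 2, 10, 0, 1, 6, 14, 7, 8, 12, 4, 13, 9]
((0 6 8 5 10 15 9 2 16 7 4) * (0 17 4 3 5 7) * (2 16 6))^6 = (17)(0 5 2 10 6 15 8 9 7 16 3) = [5, 1, 10, 0, 4, 2, 15, 16, 9, 7, 6, 11, 12, 13, 14, 8, 3, 17]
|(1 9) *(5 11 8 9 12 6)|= 7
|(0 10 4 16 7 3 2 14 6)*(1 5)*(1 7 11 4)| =|(0 10 1 5 7 3 2 14 6)(4 16 11)| =9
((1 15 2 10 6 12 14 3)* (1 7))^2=(1 2 6 14 7 15 10 12 3)=[0, 2, 6, 1, 4, 5, 14, 15, 8, 9, 12, 11, 3, 13, 7, 10]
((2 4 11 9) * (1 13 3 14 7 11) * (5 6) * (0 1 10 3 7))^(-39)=[9, 2, 0, 7, 1, 6, 5, 10, 8, 14, 13, 3, 12, 4, 11]=(0 9 14 11 3 7 10 13 4 1 2)(5 6)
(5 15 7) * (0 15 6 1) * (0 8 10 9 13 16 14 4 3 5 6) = (0 15 7 6 1 8 10 9 13 16 14 4 3 5) = [15, 8, 2, 5, 3, 0, 1, 6, 10, 13, 9, 11, 12, 16, 4, 7, 14]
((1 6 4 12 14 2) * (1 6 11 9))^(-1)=(1 9 11)(2 14 12 4 6)=[0, 9, 14, 3, 6, 5, 2, 7, 8, 11, 10, 1, 4, 13, 12]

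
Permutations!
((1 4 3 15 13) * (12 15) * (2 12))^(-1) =(1 13 15 12 2 3 4) =[0, 13, 3, 4, 1, 5, 6, 7, 8, 9, 10, 11, 2, 15, 14, 12]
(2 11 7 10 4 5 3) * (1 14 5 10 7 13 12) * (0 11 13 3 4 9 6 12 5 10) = (0 11 3 2 13 5 4)(1 14 10 9 6 12) = [11, 14, 13, 2, 0, 4, 12, 7, 8, 6, 9, 3, 1, 5, 10]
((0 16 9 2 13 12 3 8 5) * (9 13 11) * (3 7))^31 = (0 5 8 3 7 12 13 16)(2 11 9) = [5, 1, 11, 7, 4, 8, 6, 12, 3, 2, 10, 9, 13, 16, 14, 15, 0]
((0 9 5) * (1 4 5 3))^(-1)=(0 5 4 1 3 9)=[5, 3, 2, 9, 1, 4, 6, 7, 8, 0]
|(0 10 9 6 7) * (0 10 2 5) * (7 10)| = 3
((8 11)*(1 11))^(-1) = (1 8 11) = [0, 8, 2, 3, 4, 5, 6, 7, 11, 9, 10, 1]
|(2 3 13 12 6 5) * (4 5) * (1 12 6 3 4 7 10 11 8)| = |(1 12 3 13 6 7 10 11 8)(2 4 5)| = 9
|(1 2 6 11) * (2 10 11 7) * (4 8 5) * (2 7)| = 6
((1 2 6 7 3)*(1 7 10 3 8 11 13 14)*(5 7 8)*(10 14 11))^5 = (1 2 6 14)(3 10 8)(5 7)(11 13) = [0, 2, 6, 10, 4, 7, 14, 5, 3, 9, 8, 13, 12, 11, 1]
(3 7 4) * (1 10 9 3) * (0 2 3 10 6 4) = (0 2 3 7)(1 6 4)(9 10) = [2, 6, 3, 7, 1, 5, 4, 0, 8, 10, 9]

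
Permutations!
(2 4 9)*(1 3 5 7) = (1 3 5 7)(2 4 9) = [0, 3, 4, 5, 9, 7, 6, 1, 8, 2]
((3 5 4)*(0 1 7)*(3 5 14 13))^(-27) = [0, 1, 2, 3, 5, 4, 6, 7, 8, 9, 10, 11, 12, 13, 14] = (14)(4 5)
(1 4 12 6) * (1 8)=[0, 4, 2, 3, 12, 5, 8, 7, 1, 9, 10, 11, 6]=(1 4 12 6 8)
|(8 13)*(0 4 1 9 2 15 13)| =8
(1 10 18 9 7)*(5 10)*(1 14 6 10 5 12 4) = (1 12 4)(6 10 18 9 7 14) = [0, 12, 2, 3, 1, 5, 10, 14, 8, 7, 18, 11, 4, 13, 6, 15, 16, 17, 9]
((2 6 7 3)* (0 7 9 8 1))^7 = (0 1 8 9 6 2 3 7) = [1, 8, 3, 7, 4, 5, 2, 0, 9, 6]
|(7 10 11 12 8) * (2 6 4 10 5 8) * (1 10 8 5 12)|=|(1 10 11)(2 6 4 8 7 12)|=6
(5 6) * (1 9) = (1 9)(5 6) = [0, 9, 2, 3, 4, 6, 5, 7, 8, 1]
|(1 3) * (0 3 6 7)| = 5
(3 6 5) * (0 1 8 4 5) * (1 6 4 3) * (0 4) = (0 6 4 5 1 8 3) = [6, 8, 2, 0, 5, 1, 4, 7, 3]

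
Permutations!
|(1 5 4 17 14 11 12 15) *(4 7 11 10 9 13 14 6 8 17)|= |(1 5 7 11 12 15)(6 8 17)(9 13 14 10)|= 12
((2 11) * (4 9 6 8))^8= (11)= [0, 1, 2, 3, 4, 5, 6, 7, 8, 9, 10, 11]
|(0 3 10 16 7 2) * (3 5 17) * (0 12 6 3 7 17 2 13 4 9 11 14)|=|(0 5 2 12 6 3 10 16 17 7 13 4 9 11 14)|=15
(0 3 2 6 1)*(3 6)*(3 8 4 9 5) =(0 6 1)(2 8 4 9 5 3) =[6, 0, 8, 2, 9, 3, 1, 7, 4, 5]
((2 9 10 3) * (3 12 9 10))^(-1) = (2 3 9 12 10) = [0, 1, 3, 9, 4, 5, 6, 7, 8, 12, 2, 11, 10]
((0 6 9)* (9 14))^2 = [14, 1, 2, 3, 4, 5, 9, 7, 8, 6, 10, 11, 12, 13, 0] = (0 14)(6 9)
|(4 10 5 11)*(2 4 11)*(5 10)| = |(11)(2 4 5)| = 3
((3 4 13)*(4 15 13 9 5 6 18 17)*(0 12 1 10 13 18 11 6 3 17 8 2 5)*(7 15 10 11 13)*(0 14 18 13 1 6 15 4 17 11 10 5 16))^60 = (0 14 1 2 4 12 18 10 16 9 6 8 7) = [14, 2, 4, 3, 12, 5, 8, 0, 7, 6, 16, 11, 18, 13, 1, 15, 9, 17, 10]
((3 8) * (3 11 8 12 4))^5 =(3 4 12)(8 11) =[0, 1, 2, 4, 12, 5, 6, 7, 11, 9, 10, 8, 3]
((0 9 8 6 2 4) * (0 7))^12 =[4, 1, 8, 3, 6, 5, 9, 2, 0, 7] =(0 4 6 9 7 2 8)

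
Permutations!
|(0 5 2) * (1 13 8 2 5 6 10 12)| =|(0 6 10 12 1 13 8 2)| =8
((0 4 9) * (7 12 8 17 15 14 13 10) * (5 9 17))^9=[8, 1, 2, 3, 5, 7, 6, 14, 10, 12, 15, 11, 13, 17, 4, 0, 16, 9]=(0 8 10 15)(4 5 7 14)(9 12 13 17)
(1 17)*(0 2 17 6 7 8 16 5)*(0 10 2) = (1 6 7 8 16 5 10 2 17) = [0, 6, 17, 3, 4, 10, 7, 8, 16, 9, 2, 11, 12, 13, 14, 15, 5, 1]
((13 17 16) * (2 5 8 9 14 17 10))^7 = (2 13 17 9 5 10 16 14 8) = [0, 1, 13, 3, 4, 10, 6, 7, 2, 5, 16, 11, 12, 17, 8, 15, 14, 9]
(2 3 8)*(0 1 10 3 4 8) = (0 1 10 3)(2 4 8) = [1, 10, 4, 0, 8, 5, 6, 7, 2, 9, 3]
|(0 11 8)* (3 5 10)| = |(0 11 8)(3 5 10)| = 3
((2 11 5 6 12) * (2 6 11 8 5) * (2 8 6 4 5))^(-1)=(2 8 11 5 4 12 6)=[0, 1, 8, 3, 12, 4, 2, 7, 11, 9, 10, 5, 6]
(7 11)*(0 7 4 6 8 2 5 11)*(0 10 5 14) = (0 7 10 5 11 4 6 8 2 14) = [7, 1, 14, 3, 6, 11, 8, 10, 2, 9, 5, 4, 12, 13, 0]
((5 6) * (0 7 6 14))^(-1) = (0 14 5 6 7) = [14, 1, 2, 3, 4, 6, 7, 0, 8, 9, 10, 11, 12, 13, 5]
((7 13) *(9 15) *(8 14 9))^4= (15)= [0, 1, 2, 3, 4, 5, 6, 7, 8, 9, 10, 11, 12, 13, 14, 15]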